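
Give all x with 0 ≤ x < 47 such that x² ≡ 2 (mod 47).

7, 40

Since 47 ≡ 3 (mod 4), a square root of 2 is 2^((47+1)/4) = 2^12 mod 47.
Repeated squaring: 2^2≡4, 2^4≡16, 2^8≡21 (mod 47).
2^12 = 2^(8+4) ≡ 7 (mod 47).
Check: 7² = 49 ≡ 2 (mod 47). The two roots are 7 and 40.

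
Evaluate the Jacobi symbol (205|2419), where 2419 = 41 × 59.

0

Reciprocity: 205 ≡ 1 and 2419 ≡ 3 (mod 4), so (205/2419) = +(2419/205).
Reduce top mod 205: now compute (164/205).
Pull out 2^2: since 205 ≡ 5 (mod 8), (2/205) = -1, so (2/205)^2 = +1.
Reciprocity: 41 ≡ 1 and 205 ≡ 1 (mod 4), so (41/205) = +(205/41).
Reduce top mod 41: now compute (0/41).
Top reduces to 0: gcd > 1, so the symbol is 0.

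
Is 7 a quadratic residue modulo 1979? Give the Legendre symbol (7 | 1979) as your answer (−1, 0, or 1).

1

Reciprocity: 7 ≡ 3 and 1979 ≡ 3 (mod 4), so (7/1979) = −(1979/7).
Reduce top mod 7: now compute (5/7).
Reciprocity: 5 ≡ 1 and 7 ≡ 3 (mod 4), so (5/7) = +(7/5).
Reduce top mod 5: now compute (2/5).
Pull out 2: since 5 ≡ 5 (mod 8), (2/5) = -1.
Reached (1/5) = 1. Collecting the sign flips along the way, the symbol is +1.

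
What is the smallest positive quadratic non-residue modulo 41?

(2/41) = +1, so 2 is a residue.
(3/41) = −1, so 3 is the smallest positive non-residue mod 41.

3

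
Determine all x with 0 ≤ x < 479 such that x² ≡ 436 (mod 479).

Since 479 ≡ 3 (mod 4), a square root of 436 is 436^((479+1)/4) = 436^120 mod 479.
Repeated squaring: 436^2≡412, 436^4≡178, 436^8≡70, 436^16≡110, 436^32≡125, 436^64≡297 (mod 479).
436^120 = 436^(64+32+16+8) ≡ 90 (mod 479).
Check: 90² = 8100 ≡ 436 (mod 479). The two roots are 90 and 389.

90, 389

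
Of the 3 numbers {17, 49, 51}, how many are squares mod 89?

(17/89) = +1 → QR.
(49/89) = +1 → QR.
(51/89) = -1 → non-residue.
Total quadratic residues among the 3: 2.

2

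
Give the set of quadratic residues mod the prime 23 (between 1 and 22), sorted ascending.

Square k = 1,…,11 (k and 23−k give the same square):
1²=1, 2²=4, 3²=9, 4²=16, 5²≡2, 6²≡13, 7²≡3, 8²≡18, 9²≡12, 10²≡8, 11²≡6 (mod 23).
So the quadratic residues mod 23 are {1, 2, 3, 4, 6, 8, 9, 12, 13, 16, 18}.

1,2,3,4,6,8,9,12,13,16,18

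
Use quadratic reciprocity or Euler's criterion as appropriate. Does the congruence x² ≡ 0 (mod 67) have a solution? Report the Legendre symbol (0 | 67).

Top reduces to 0: gcd > 1, so the symbol is 0.

0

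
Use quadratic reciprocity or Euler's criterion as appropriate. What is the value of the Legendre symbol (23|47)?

Reciprocity: 23 ≡ 3 and 47 ≡ 3 (mod 4), so (23/47) = −(47/23).
Reduce top mod 23: now compute (1/23).
Reached (1/23) = 1. Collecting the sign flips along the way, the symbol is -1.

-1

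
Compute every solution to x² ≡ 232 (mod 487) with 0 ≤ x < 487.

Since 487 ≡ 3 (mod 4), a square root of 232 is 232^((487+1)/4) = 232^122 mod 487.
Repeated squaring: 232^2≡254, 232^4≡232, 232^8≡254, 232^16≡232, 232^32≡254, 232^64≡232 (mod 487).
232^122 = 232^(64+32+16+8+2) ≡ 254 (mod 487).
Check: 254² = 64516 ≡ 232 (mod 487). The two roots are 233 and 254.

233, 254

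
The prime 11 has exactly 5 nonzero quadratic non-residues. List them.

2,6,7,8,10

Square k = 1,…,5 (k and 11−k give the same square):
1²=1, 2²=4, 3²=9, 4²≡5, 5²≡3 (mod 11).
The residues are {1, 3, 4, 5, 9}; the non-residues are the remaining 5 nonzero classes.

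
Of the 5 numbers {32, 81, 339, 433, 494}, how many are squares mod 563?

(32/563) = -1 → non-residue.
(81/563) = +1 → QR.
(339/563) = +1 → QR.
(433/563) = -1 → non-residue.
(494/563) = -1 → non-residue.
Total quadratic residues among the 5: 2.

2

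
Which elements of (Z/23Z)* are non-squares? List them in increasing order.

5 7 10 11 14 15 17 19 20 21 22

Square k = 1,…,11 (k and 23−k give the same square):
1²=1, 2²=4, 3²=9, 4²=16, 5²≡2, 6²≡13, 7²≡3, 8²≡18, 9²≡12, 10²≡8, 11²≡6 (mod 23).
The residues are {1, 2, 3, 4, 6, 8, 9, 12, 13, 16, 18}; the non-residues are the remaining 11 nonzero classes.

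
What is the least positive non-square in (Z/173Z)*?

(2/173) = −1, so 2 is the smallest positive non-residue mod 173.

2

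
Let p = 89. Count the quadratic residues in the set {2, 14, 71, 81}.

(2/89) = +1 → QR.
(14/89) = -1 → non-residue.
(71/89) = +1 → QR.
(81/89) = +1 → QR.
Total quadratic residues among the 4: 3.

3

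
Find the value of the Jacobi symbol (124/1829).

Pull out 2^2: since 1829 ≡ 5 (mod 8), (2/1829) = -1, so (2/1829)^2 = +1.
Reciprocity: 31 ≡ 3 and 1829 ≡ 1 (mod 4), so (31/1829) = +(1829/31).
Reduce top mod 31: now compute (0/31).
Top reduces to 0: gcd > 1, so the symbol is 0.

0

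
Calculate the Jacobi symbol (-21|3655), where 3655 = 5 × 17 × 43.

First reduce: -21 ≡ 3634 (mod 3655).
Pull out 2: since 3655 ≡ 7 (mod 8), (2/3655) = +1.
Reciprocity: 1817 ≡ 1 and 3655 ≡ 3 (mod 4), so (1817/3655) = +(3655/1817).
Reduce top mod 1817: now compute (21/1817).
Reciprocity: 21 ≡ 1 and 1817 ≡ 1 (mod 4), so (21/1817) = +(1817/21).
Reduce top mod 21: now compute (11/21).
Reciprocity: 11 ≡ 3 and 21 ≡ 1 (mod 4), so (11/21) = +(21/11).
Reduce top mod 11: now compute (10/11).
Pull out 2: since 11 ≡ 3 (mod 8), (2/11) = -1.
Reciprocity: 5 ≡ 1 and 11 ≡ 3 (mod 4), so (5/11) = +(11/5).
Reduce top mod 5: now compute (1/5).
Reached (1/5) = 1. Collecting the sign flips along the way, the symbol is -1.

-1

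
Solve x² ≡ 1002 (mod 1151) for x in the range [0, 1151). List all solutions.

Since 1151 ≡ 3 (mod 4), a square root of 1002 is 1002^((1151+1)/4) = 1002^288 mod 1151.
Repeated squaring: 1002^2≡332, 1002^4≡879, 1002^8≡320, 1002^16≡1112, 1002^32≡370, 1002^64≡1082, 1002^128≡157, 1002^256≡478 (mod 1151).
1002^288 = 1002^(256+32) ≡ 757 (mod 1151).
Check: 757² = 573049 ≡ 1002 (mod 1151). The two roots are 394 and 757.

394, 757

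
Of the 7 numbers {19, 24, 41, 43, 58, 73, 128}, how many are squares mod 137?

3

(19/137) = +1 → QR.
(24/137) = -1 → non-residue.
(41/137) = -1 → non-residue.
(43/137) = -1 → non-residue.
(58/137) = -1 → non-residue.
(73/137) = +1 → QR.
(128/137) = +1 → QR.
Total quadratic residues among the 7: 3.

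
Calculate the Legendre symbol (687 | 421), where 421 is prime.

1

Euler's criterion: (687/421) ≡ 266^210 (mod 421).
266^2 ≡ 28 (mod 421)
266^4 ≡ 363 (mod 421)
266^8 ≡ 417 (mod 421)
266^16 ≡ 16 (mod 421)
266^32 ≡ 256 (mod 421)
266^64 ≡ 281 (mod 421)
266^128 ≡ 234 (mod 421)
266^210 = 266^(128+64+16+2) ≡ 1 (mod 421).
Result is 1, so (687/421) = 1.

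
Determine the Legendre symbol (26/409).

-1

Euler's criterion: (26/409) ≡ 26^204 (mod 409).
26^2 ≡ 267 (mod 409)
26^4 ≡ 123 (mod 409)
26^8 ≡ 405 (mod 409)
26^16 ≡ 16 (mod 409)
26^32 ≡ 256 (mod 409)
26^64 ≡ 96 (mod 409)
26^128 ≡ 218 (mod 409)
26^204 = 26^(128+64+8+4) ≡ 408 (mod 409).
Result is 408 ≡ −1, so (26/409) = −1.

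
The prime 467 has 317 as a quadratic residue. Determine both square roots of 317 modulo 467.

28, 439

Since 467 ≡ 3 (mod 4), a square root of 317 is 317^((467+1)/4) = 317^117 mod 467.
Repeated squaring: 317^2≡84, 317^4≡51, 317^8≡266, 317^16≡239, 317^32≡147, 317^64≡127 (mod 467).
317^117 = 317^(64+32+16+4+1) ≡ 28 (mod 467).
Check: 28² = 784 ≡ 317 (mod 467). The two roots are 28 and 439.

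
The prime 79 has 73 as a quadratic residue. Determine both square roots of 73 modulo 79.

Since 79 ≡ 3 (mod 4), a square root of 73 is 73^((79+1)/4) = 73^20 mod 79.
Repeated squaring: 73^2≡36, 73^4≡32, 73^8≡76, 73^16≡9 (mod 79).
73^20 = 73^(16+4) ≡ 51 (mod 79).
Check: 51² = 2601 ≡ 73 (mod 79). The two roots are 28 and 51.

28, 51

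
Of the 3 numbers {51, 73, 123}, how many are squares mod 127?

(51/127) = -1 → non-residue.
(73/127) = +1 → QR.
(123/127) = -1 → non-residue.
Total quadratic residues among the 3: 1.

1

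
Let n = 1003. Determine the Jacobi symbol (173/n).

1

Reciprocity: 173 ≡ 1 and 1003 ≡ 3 (mod 4), so (173/1003) = +(1003/173).
Reduce top mod 173: now compute (138/173).
Pull out 2: since 173 ≡ 5 (mod 8), (2/173) = -1.
Reciprocity: 69 ≡ 1 and 173 ≡ 1 (mod 4), so (69/173) = +(173/69).
Reduce top mod 69: now compute (35/69).
Reciprocity: 35 ≡ 3 and 69 ≡ 1 (mod 4), so (35/69) = +(69/35).
Reduce top mod 35: now compute (34/35).
Pull out 2: since 35 ≡ 3 (mod 8), (2/35) = -1.
Reciprocity: 17 ≡ 1 and 35 ≡ 3 (mod 4), so (17/35) = +(35/17).
Reduce top mod 17: now compute (1/17).
Reached (1/17) = 1. Collecting the sign flips along the way, the symbol is +1.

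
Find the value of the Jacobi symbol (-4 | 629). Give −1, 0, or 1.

First reduce: -4 ≡ 625 (mod 629).
Reciprocity: 625 ≡ 1 and 629 ≡ 1 (mod 4), so (625/629) = +(629/625).
Reduce top mod 625: now compute (4/625).
Pull out 2^2: since 625 ≡ 1 (mod 8), (2/625) = +1, so (2/625)^2 = +1.
Reached (1/625) = 1. Collecting the sign flips along the way, the symbol is +1.

1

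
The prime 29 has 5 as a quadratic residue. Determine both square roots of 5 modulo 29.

11, 18

29 ≡ 1 (mod 4), so we find a root by search.
Trying successive values, 11² = 121 ≡ 5 (mod 29). The other root is 29 − 11 = 18.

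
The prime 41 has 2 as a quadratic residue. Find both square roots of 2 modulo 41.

41 ≡ 1 (mod 4), so we find a root by search.
Trying successive values, 17² = 289 ≡ 2 (mod 41). The other root is 41 − 17 = 24.

17, 24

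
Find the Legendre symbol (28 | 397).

-1

Pull out 2^2: since 397 ≡ 5 (mod 8), (2/397) = -1, so (2/397)^2 = +1.
Reciprocity: 7 ≡ 3 and 397 ≡ 1 (mod 4), so (7/397) = +(397/7).
Reduce top mod 7: now compute (5/7).
Reciprocity: 5 ≡ 1 and 7 ≡ 3 (mod 4), so (5/7) = +(7/5).
Reduce top mod 5: now compute (2/5).
Pull out 2: since 5 ≡ 5 (mod 8), (2/5) = -1.
Reached (1/5) = 1. Collecting the sign flips along the way, the symbol is -1.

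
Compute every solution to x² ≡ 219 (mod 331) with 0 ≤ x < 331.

Since 331 ≡ 3 (mod 4), a square root of 219 is 219^((331+1)/4) = 219^83 mod 331.
Repeated squaring: 219^2≡297, 219^4≡163, 219^8≡89, 219^16≡308, 219^32≡198, 219^64≡146 (mod 331).
219^83 = 219^(64+16+2+1) ≡ 259 (mod 331).
Check: 259² = 67081 ≡ 219 (mod 331). The two roots are 72 and 259.

72, 259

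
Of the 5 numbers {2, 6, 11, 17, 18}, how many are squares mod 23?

(2/23) = +1 → QR.
(6/23) = +1 → QR.
(11/23) = -1 → non-residue.
(17/23) = -1 → non-residue.
(18/23) = +1 → QR.
Total quadratic residues among the 5: 3.

3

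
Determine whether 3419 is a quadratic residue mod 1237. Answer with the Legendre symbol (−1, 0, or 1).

First reduce: 3419 ≡ 945 (mod 1237).
Reciprocity: 945 ≡ 1 and 1237 ≡ 1 (mod 4), so (945/1237) = +(1237/945).
Reduce top mod 945: now compute (292/945).
Pull out 2^2: since 945 ≡ 1 (mod 8), (2/945) = +1, so (2/945)^2 = +1.
Reciprocity: 73 ≡ 1 and 945 ≡ 1 (mod 4), so (73/945) = +(945/73).
Reduce top mod 73: now compute (69/73).
Reciprocity: 69 ≡ 1 and 73 ≡ 1 (mod 4), so (69/73) = +(73/69).
Reduce top mod 69: now compute (4/69).
Pull out 2^2: since 69 ≡ 5 (mod 8), (2/69) = -1, so (2/69)^2 = +1.
Reached (1/69) = 1. Collecting the sign flips along the way, the symbol is +1.

1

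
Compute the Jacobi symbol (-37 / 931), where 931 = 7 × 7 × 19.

First reduce: -37 ≡ 894 (mod 931).
Pull out 2: since 931 ≡ 3 (mod 8), (2/931) = -1.
Reciprocity: 447 ≡ 3 and 931 ≡ 3 (mod 4), so (447/931) = −(931/447).
Reduce top mod 447: now compute (37/447).
Reciprocity: 37 ≡ 1 and 447 ≡ 3 (mod 4), so (37/447) = +(447/37).
Reduce top mod 37: now compute (3/37).
Reciprocity: 3 ≡ 3 and 37 ≡ 1 (mod 4), so (3/37) = +(37/3).
Reduce top mod 3: now compute (1/3).
Reached (1/3) = 1. Collecting the sign flips along the way, the symbol is +1.

1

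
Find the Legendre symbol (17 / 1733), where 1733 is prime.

1

Reciprocity: 17 ≡ 1 and 1733 ≡ 1 (mod 4), so (17/1733) = +(1733/17).
Reduce top mod 17: now compute (16/17).
Pull out 2^4: since 17 ≡ 1 (mod 8), (2/17) = +1, so (2/17)^4 = +1.
Reached (1/17) = 1. Collecting the sign flips along the way, the symbol is +1.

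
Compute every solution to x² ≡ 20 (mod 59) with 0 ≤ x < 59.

16, 43

Since 59 ≡ 3 (mod 4), a square root of 20 is 20^((59+1)/4) = 20^15 mod 59.
Repeated squaring: 20^2≡46, 20^4≡51, 20^8≡5 (mod 59).
20^15 = 20^(8+4+2+1) ≡ 16 (mod 59).
Check: 16² = 256 ≡ 20 (mod 59). The two roots are 16 and 43.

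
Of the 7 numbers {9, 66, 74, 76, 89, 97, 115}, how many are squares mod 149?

(9/149) = +1 → QR.
(66/149) = -1 → non-residue.
(74/149) = -1 → non-residue.
(76/149) = +1 → QR.
(89/149) = -1 → non-residue.
(97/149) = -1 → non-residue.
(115/149) = -1 → non-residue.
Total quadratic residues among the 7: 2.

2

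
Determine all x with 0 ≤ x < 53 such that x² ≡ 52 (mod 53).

53 ≡ 1 (mod 4), so we find a root by search.
Trying successive values, 23² = 529 ≡ 52 (mod 53). The other root is 53 − 23 = 30.

23, 30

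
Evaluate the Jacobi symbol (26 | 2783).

1

Pull out 2: since 2783 ≡ 7 (mod 8), (2/2783) = +1.
Reciprocity: 13 ≡ 1 and 2783 ≡ 3 (mod 4), so (13/2783) = +(2783/13).
Reduce top mod 13: now compute (1/13).
Reached (1/13) = 1. Collecting the sign flips along the way, the symbol is +1.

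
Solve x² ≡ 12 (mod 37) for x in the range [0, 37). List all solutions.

37 ≡ 1 (mod 4), so we find a root by search.
Trying successive values, 7² = 49 ≡ 12 (mod 37). The other root is 37 − 7 = 30.

7, 30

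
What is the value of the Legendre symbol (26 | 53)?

-1

Pull out 2: since 53 ≡ 5 (mod 8), (2/53) = -1.
Reciprocity: 13 ≡ 1 and 53 ≡ 1 (mod 4), so (13/53) = +(53/13).
Reduce top mod 13: now compute (1/13).
Reached (1/13) = 1. Collecting the sign flips along the way, the symbol is -1.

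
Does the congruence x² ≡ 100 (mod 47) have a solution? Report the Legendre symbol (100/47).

1

Euler's criterion: (100/47) ≡ 6^23 (mod 47).
6^2 ≡ 36 (mod 47)
6^4 ≡ 27 (mod 47)
6^8 ≡ 24 (mod 47)
6^16 ≡ 12 (mod 47)
6^23 = 6^(16+4+2+1) ≡ 1 (mod 47).
Result is 1, so (100/47) = 1.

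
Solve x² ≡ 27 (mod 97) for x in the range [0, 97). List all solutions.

97 ≡ 1 (mod 4), so we find a root by search.
Trying successive values, 30² = 900 ≡ 27 (mod 97). The other root is 97 − 30 = 67.

30, 67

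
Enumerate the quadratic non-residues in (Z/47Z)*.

Square k = 1,…,23 (k and 47−k give the same square):
1²=1, 2²=4, 3²=9, 4²=16, 5²=25, 6²=36, 7²≡2, 8²≡17, 9²≡34, 10²≡6, 11²≡27, 12²≡3, 13²≡28, 14²≡8, 15²≡37, 16²≡21, 17²≡7, 18²≡42, 19²≡32, 20²≡24, 21²≡18, 22²≡14, 23²≡12 (mod 47).
The residues are {1, 2, 3, 4, 6, 7, 8, 9, 12, 14, 16, 17, 18, 21, 24, 25, 27, 28, 32, 34, 36, 37, 42}; the non-residues are the remaining 23 nonzero classes.

5, 10, 11, 13, 15, 19, 20, 22, 23, 26, 29, 30, 31, 33, 35, 38, 39, 40, 41, 43, 44, 45, 46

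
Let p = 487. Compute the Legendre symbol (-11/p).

1

Euler's criterion: (-11/487) ≡ 476^243 (mod 487).
476^2 ≡ 121 (mod 487)
476^4 ≡ 31 (mod 487)
476^8 ≡ 474 (mod 487)
476^16 ≡ 169 (mod 487)
476^32 ≡ 315 (mod 487)
476^64 ≡ 364 (mod 487)
476^128 ≡ 32 (mod 487)
476^243 = 476^(128+64+32+16+2+1) ≡ 1 (mod 487).
Result is 1, so (-11/487) = 1.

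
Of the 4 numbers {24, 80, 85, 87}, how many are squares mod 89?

(24/89) = -1 → non-residue.
(80/89) = +1 → QR.
(85/89) = +1 → QR.
(87/89) = +1 → QR.
Total quadratic residues among the 4: 3.

3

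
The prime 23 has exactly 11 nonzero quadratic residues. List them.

Square k = 1,…,11 (k and 23−k give the same square):
1²=1, 2²=4, 3²=9, 4²=16, 5²≡2, 6²≡13, 7²≡3, 8²≡18, 9²≡12, 10²≡8, 11²≡6 (mod 23).
So the quadratic residues mod 23 are {1, 2, 3, 4, 6, 8, 9, 12, 13, 16, 18}.

1, 2, 3, 4, 6, 8, 9, 12, 13, 16, 18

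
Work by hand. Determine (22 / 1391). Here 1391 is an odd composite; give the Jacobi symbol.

Pull out 2: since 1391 ≡ 7 (mod 8), (2/1391) = +1.
Reciprocity: 11 ≡ 3 and 1391 ≡ 3 (mod 4), so (11/1391) = −(1391/11).
Reduce top mod 11: now compute (5/11).
Reciprocity: 5 ≡ 1 and 11 ≡ 3 (mod 4), so (5/11) = +(11/5).
Reduce top mod 5: now compute (1/5).
Reached (1/5) = 1. Collecting the sign flips along the way, the symbol is -1.

-1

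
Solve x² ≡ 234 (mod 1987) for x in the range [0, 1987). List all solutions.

Since 1987 ≡ 3 (mod 4), a square root of 234 is 234^((1987+1)/4) = 234^497 mod 1987.
Repeated squaring: 234^2≡1107, 234^4≡1457, 234^8≡733, 234^16≡799, 234^32≡574, 234^64≡1621, 234^128≡827, 234^256≡401 (mod 1987).
234^497 = 234^(256+128+64+32+16+1) ≡ 1233 (mod 1987).
Check: 1233² = 1520289 ≡ 234 (mod 1987). The two roots are 754 and 1233.

754, 1233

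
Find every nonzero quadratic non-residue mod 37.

Square k = 1,…,18 (k and 37−k give the same square):
1²=1, 2²=4, 3²=9, 4²=16, 5²=25, 6²=36, 7²≡12, 8²≡27, 9²≡7, 10²≡26, 11²≡10, 12²≡33, 13²≡21, 14²≡11, 15²≡3, 16²≡34, 17²≡30, 18²≡28 (mod 37).
The residues are {1, 3, 4, 7, 9, 10, 11, 12, 16, 21, 25, 26, 27, 28, 30, 33, 34, 36}; the non-residues are the remaining 18 nonzero classes.

2,5,6,8,13,14,15,17,18,19,20,22,23,24,29,31,32,35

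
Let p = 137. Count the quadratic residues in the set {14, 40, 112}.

2

(14/137) = +1 → QR.
(40/137) = -1 → non-residue.
(112/137) = +1 → QR.
Total quadratic residues among the 3: 2.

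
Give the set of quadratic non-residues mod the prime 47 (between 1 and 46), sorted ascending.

5, 10, 11, 13, 15, 19, 20, 22, 23, 26, 29, 30, 31, 33, 35, 38, 39, 40, 41, 43, 44, 45, 46

Square k = 1,…,23 (k and 47−k give the same square):
1²=1, 2²=4, 3²=9, 4²=16, 5²=25, 6²=36, 7²≡2, 8²≡17, 9²≡34, 10²≡6, 11²≡27, 12²≡3, 13²≡28, 14²≡8, 15²≡37, 16²≡21, 17²≡7, 18²≡42, 19²≡32, 20²≡24, 21²≡18, 22²≡14, 23²≡12 (mod 47).
The residues are {1, 2, 3, 4, 6, 7, 8, 9, 12, 14, 16, 17, 18, 21, 24, 25, 27, 28, 32, 34, 36, 37, 42}; the non-residues are the remaining 23 nonzero classes.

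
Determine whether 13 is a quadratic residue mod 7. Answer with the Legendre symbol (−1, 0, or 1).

Euler's criterion: (13/7) ≡ 6^3 (mod 7).
6^2 ≡ 1 (mod 7)
6^3 = 6^(2+1) ≡ 6 (mod 7).
Result is 6 ≡ −1, so (13/7) = −1.

-1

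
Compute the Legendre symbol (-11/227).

-1

First reduce: -11 ≡ 216 (mod 227).
Pull out 2^3: since 227 ≡ 3 (mod 8), (2/227) = -1, so (2/227)^3 = -1.
Reciprocity: 27 ≡ 3 and 227 ≡ 3 (mod 4), so (27/227) = −(227/27).
Reduce top mod 27: now compute (11/27).
Reciprocity: 11 ≡ 3 and 27 ≡ 3 (mod 4), so (11/27) = −(27/11).
Reduce top mod 11: now compute (5/11).
Reciprocity: 5 ≡ 1 and 11 ≡ 3 (mod 4), so (5/11) = +(11/5).
Reduce top mod 5: now compute (1/5).
Reached (1/5) = 1. Collecting the sign flips along the way, the symbol is -1.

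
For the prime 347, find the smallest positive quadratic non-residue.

2

(2/347) = −1, so 2 is the smallest positive non-residue mod 347.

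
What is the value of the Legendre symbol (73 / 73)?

First reduce: 73 ≡ 0 (mod 73).
Top reduces to 0: gcd > 1, so the symbol is 0.

0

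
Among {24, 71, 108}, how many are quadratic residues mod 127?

(24/127) = -1 → non-residue.
(71/127) = +1 → QR.
(108/127) = -1 → non-residue.
Total quadratic residues among the 3: 1.

1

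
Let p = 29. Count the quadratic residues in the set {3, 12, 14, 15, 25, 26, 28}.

(3/29) = -1 → non-residue.
(12/29) = -1 → non-residue.
(14/29) = -1 → non-residue.
(15/29) = -1 → non-residue.
(25/29) = +1 → QR.
(26/29) = -1 → non-residue.
(28/29) = +1 → QR.
Total quadratic residues among the 7: 2.

2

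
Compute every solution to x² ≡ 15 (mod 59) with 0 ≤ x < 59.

29, 30

Since 59 ≡ 3 (mod 4), a square root of 15 is 15^((59+1)/4) = 15^15 mod 59.
Repeated squaring: 15^2≡48, 15^4≡3, 15^8≡9 (mod 59).
15^15 = 15^(8+4+2+1) ≡ 29 (mod 59).
Check: 29² = 841 ≡ 15 (mod 59). The two roots are 29 and 30.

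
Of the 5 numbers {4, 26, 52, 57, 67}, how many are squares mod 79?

4

(4/79) = +1 → QR.
(26/79) = +1 → QR.
(52/79) = +1 → QR.
(57/79) = -1 → non-residue.
(67/79) = +1 → QR.
Total quadratic residues among the 5: 4.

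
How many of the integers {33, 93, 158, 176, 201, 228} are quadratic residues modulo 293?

(33/293) = +1 → QR.
(93/293) = -1 → non-residue.
(158/293) = +1 → QR.
(176/293) = -1 → non-residue.
(201/293) = -1 → non-residue.
(228/293) = +1 → QR.
Total quadratic residues among the 6: 3.

3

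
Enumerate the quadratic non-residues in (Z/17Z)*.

3,5,6,7,10,11,12,14

Square k = 1,…,8 (k and 17−k give the same square):
1²=1, 2²=4, 3²=9, 4²=16, 5²≡8, 6²≡2, 7²≡15, 8²≡13 (mod 17).
The residues are {1, 2, 4, 8, 9, 13, 15, 16}; the non-residues are the remaining 8 nonzero classes.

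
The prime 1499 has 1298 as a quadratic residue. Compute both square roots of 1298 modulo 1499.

Since 1499 ≡ 3 (mod 4), a square root of 1298 is 1298^((1499+1)/4) = 1298^375 mod 1499.
Repeated squaring: 1298^2≡1427, 1298^4≡687, 1298^8≡1283, 1298^16≡187, 1298^32≡492, 1298^64≡725, 1298^128≡975, 1298^256≡259 (mod 1499).
1298^375 = 1298^(256+64+32+16+4+2+1) ≡ 587 (mod 1499).
Check: 587² = 344569 ≡ 1298 (mod 1499). The two roots are 587 and 912.

587, 912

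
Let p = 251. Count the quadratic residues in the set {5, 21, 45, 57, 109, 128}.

(5/251) = +1 → QR.
(21/251) = +1 → QR.
(45/251) = +1 → QR.
(57/251) = -1 → non-residue.
(109/251) = -1 → non-residue.
(128/251) = -1 → non-residue.
Total quadratic residues among the 6: 3.

3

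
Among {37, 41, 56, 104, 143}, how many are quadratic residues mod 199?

(37/199) = -1 → non-residue.
(41/199) = -1 → non-residue.
(56/199) = +1 → QR.
(104/199) = +1 → QR.
(143/199) = -1 → non-residue.
Total quadratic residues among the 5: 2.

2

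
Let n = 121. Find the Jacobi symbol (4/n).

1

Pull out 2^2: since 121 ≡ 1 (mod 8), (2/121) = +1, so (2/121)^2 = +1.
Reached (1/121) = 1. Collecting the sign flips along the way, the symbol is +1.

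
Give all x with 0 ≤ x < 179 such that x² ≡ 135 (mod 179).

Since 179 ≡ 3 (mod 4), a square root of 135 is 135^((179+1)/4) = 135^45 mod 179.
Repeated squaring: 135^2≡146, 135^4≡15, 135^8≡46, 135^16≡147, 135^32≡129 (mod 179).
135^45 = 135^(32+8+4+1) ≡ 80 (mod 179).
Check: 80² = 6400 ≡ 135 (mod 179). The two roots are 80 and 99.

80, 99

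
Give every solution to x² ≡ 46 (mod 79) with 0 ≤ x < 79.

Since 79 ≡ 3 (mod 4), a square root of 46 is 46^((79+1)/4) = 46^20 mod 79.
Repeated squaring: 46^2≡62, 46^4≡52, 46^8≡18, 46^16≡8 (mod 79).
46^20 = 46^(16+4) ≡ 21 (mod 79).
Check: 21² = 441 ≡ 46 (mod 79). The two roots are 21 and 58.

21, 58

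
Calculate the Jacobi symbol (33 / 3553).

0

Reciprocity: 33 ≡ 1 and 3553 ≡ 1 (mod 4), so (33/3553) = +(3553/33).
Reduce top mod 33: now compute (22/33).
Pull out 2: since 33 ≡ 1 (mod 8), (2/33) = +1.
Reciprocity: 11 ≡ 3 and 33 ≡ 1 (mod 4), so (11/33) = +(33/11).
Reduce top mod 11: now compute (0/11).
Top reduces to 0: gcd > 1, so the symbol is 0.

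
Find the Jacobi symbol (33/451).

0

Reciprocity: 33 ≡ 1 and 451 ≡ 3 (mod 4), so (33/451) = +(451/33).
Reduce top mod 33: now compute (22/33).
Pull out 2: since 33 ≡ 1 (mod 8), (2/33) = +1.
Reciprocity: 11 ≡ 3 and 33 ≡ 1 (mod 4), so (11/33) = +(33/11).
Reduce top mod 11: now compute (0/11).
Top reduces to 0: gcd > 1, so the symbol is 0.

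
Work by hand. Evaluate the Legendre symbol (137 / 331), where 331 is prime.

-1

Reciprocity: 137 ≡ 1 and 331 ≡ 3 (mod 4), so (137/331) = +(331/137).
Reduce top mod 137: now compute (57/137).
Reciprocity: 57 ≡ 1 and 137 ≡ 1 (mod 4), so (57/137) = +(137/57).
Reduce top mod 57: now compute (23/57).
Reciprocity: 23 ≡ 3 and 57 ≡ 1 (mod 4), so (23/57) = +(57/23).
Reduce top mod 23: now compute (11/23).
Reciprocity: 11 ≡ 3 and 23 ≡ 3 (mod 4), so (11/23) = −(23/11).
Reduce top mod 11: now compute (1/11).
Reached (1/11) = 1. Collecting the sign flips along the way, the symbol is -1.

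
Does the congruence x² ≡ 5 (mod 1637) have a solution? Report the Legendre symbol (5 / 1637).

Reciprocity: 5 ≡ 1 and 1637 ≡ 1 (mod 4), so (5/1637) = +(1637/5).
Reduce top mod 5: now compute (2/5).
Pull out 2: since 5 ≡ 5 (mod 8), (2/5) = -1.
Reached (1/5) = 1. Collecting the sign flips along the way, the symbol is -1.

-1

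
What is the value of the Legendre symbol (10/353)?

-1

Euler's criterion: (10/353) ≡ 10^176 (mod 353).
10^2 ≡ 100 (mod 353)
10^4 ≡ 116 (mod 353)
10^8 ≡ 42 (mod 353)
10^16 ≡ 352 (mod 353)
10^32 ≡ 1 (mod 353)
10^64 ≡ 1 (mod 353)
10^128 ≡ 1 (mod 353)
10^176 = 10^(128+32+16) ≡ 352 (mod 353).
Result is 352 ≡ −1, so (10/353) = −1.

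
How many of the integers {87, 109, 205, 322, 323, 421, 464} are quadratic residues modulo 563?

3

(87/563) = -1 → non-residue.
(109/563) = -1 → non-residue.
(205/563) = +1 → QR.
(322/563) = -1 → non-residue.
(323/563) = +1 → QR.
(421/563) = +1 → QR.
(464/563) = -1 → non-residue.
Total quadratic residues among the 7: 3.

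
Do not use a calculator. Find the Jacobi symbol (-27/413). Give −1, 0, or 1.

-1

First reduce: -27 ≡ 386 (mod 413).
Pull out 2: since 413 ≡ 5 (mod 8), (2/413) = -1.
Reciprocity: 193 ≡ 1 and 413 ≡ 1 (mod 4), so (193/413) = +(413/193).
Reduce top mod 193: now compute (27/193).
Reciprocity: 27 ≡ 3 and 193 ≡ 1 (mod 4), so (27/193) = +(193/27).
Reduce top mod 27: now compute (4/27).
Pull out 2^2: since 27 ≡ 3 (mod 8), (2/27) = -1, so (2/27)^2 = +1.
Reached (1/27) = 1. Collecting the sign flips along the way, the symbol is -1.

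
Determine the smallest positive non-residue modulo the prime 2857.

(2/2857) = +1, so 2 is a residue.
(3/2857) = +1, so 3 is a residue.
(4/2857) = +1, so 4 is a residue.
(5/2857) = −1, so 5 is the smallest positive non-residue mod 2857.

5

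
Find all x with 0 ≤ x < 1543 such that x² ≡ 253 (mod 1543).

Since 1543 ≡ 3 (mod 4), a square root of 253 is 253^((1543+1)/4) = 253^386 mod 1543.
Repeated squaring: 253^2≡746, 253^4≡1036, 253^8≡911, 253^16≡1330, 253^32≡622, 253^64≡1134, 253^128≡637, 253^256≡1503 (mod 1543).
253^386 = 253^(256+128+2) ≡ 137 (mod 1543).
Check: 137² = 18769 ≡ 253 (mod 1543). The two roots are 137 and 1406.

137, 1406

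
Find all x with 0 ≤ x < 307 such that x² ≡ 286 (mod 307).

Since 307 ≡ 3 (mod 4), a square root of 286 is 286^((307+1)/4) = 286^77 mod 307.
Repeated squaring: 286^2≡134, 286^4≡150, 286^8≡89, 286^16≡246, 286^32≡37, 286^64≡141 (mod 307).
286^77 = 286^(64+8+4+1) ≡ 277 (mod 307).
Check: 277² = 76729 ≡ 286 (mod 307). The two roots are 30 and 277.

30, 277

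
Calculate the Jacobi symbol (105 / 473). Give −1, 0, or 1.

1

Reciprocity: 105 ≡ 1 and 473 ≡ 1 (mod 4), so (105/473) = +(473/105).
Reduce top mod 105: now compute (53/105).
Reciprocity: 53 ≡ 1 and 105 ≡ 1 (mod 4), so (53/105) = +(105/53).
Reduce top mod 53: now compute (52/53).
Pull out 2^2: since 53 ≡ 5 (mod 8), (2/53) = -1, so (2/53)^2 = +1.
Reciprocity: 13 ≡ 1 and 53 ≡ 1 (mod 4), so (13/53) = +(53/13).
Reduce top mod 13: now compute (1/13).
Reached (1/13) = 1. Collecting the sign flips along the way, the symbol is +1.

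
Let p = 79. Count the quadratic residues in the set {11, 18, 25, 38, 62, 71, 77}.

5

(11/79) = +1 → QR.
(18/79) = +1 → QR.
(25/79) = +1 → QR.
(38/79) = +1 → QR.
(62/79) = +1 → QR.
(71/79) = -1 → non-residue.
(77/79) = -1 → non-residue.
Total quadratic residues among the 7: 5.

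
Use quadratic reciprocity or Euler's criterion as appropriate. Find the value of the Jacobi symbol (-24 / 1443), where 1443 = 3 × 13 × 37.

First reduce: -24 ≡ 1419 (mod 1443).
Reciprocity: 1419 ≡ 3 and 1443 ≡ 3 (mod 4), so (1419/1443) = −(1443/1419).
Reduce top mod 1419: now compute (24/1419).
Pull out 2^3: since 1419 ≡ 3 (mod 8), (2/1419) = -1, so (2/1419)^3 = -1.
Reciprocity: 3 ≡ 3 and 1419 ≡ 3 (mod 4), so (3/1419) = −(1419/3).
Reduce top mod 3: now compute (0/3).
Top reduces to 0: gcd > 1, so the symbol is 0.

0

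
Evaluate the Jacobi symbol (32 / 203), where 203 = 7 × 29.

Pull out 2^5: since 203 ≡ 3 (mod 8), (2/203) = -1, so (2/203)^5 = -1.
Reached (1/203) = 1. Collecting the sign flips along the way, the symbol is -1.

-1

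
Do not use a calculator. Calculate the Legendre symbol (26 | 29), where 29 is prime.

Pull out 2: since 29 ≡ 5 (mod 8), (2/29) = -1.
Reciprocity: 13 ≡ 1 and 29 ≡ 1 (mod 4), so (13/29) = +(29/13).
Reduce top mod 13: now compute (3/13).
Reciprocity: 3 ≡ 3 and 13 ≡ 1 (mod 4), so (3/13) = +(13/3).
Reduce top mod 3: now compute (1/3).
Reached (1/3) = 1. Collecting the sign flips along the way, the symbol is -1.

-1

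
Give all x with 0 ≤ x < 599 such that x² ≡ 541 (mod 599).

Since 599 ≡ 3 (mod 4), a square root of 541 is 541^((599+1)/4) = 541^150 mod 599.
Repeated squaring: 541^2≡369, 541^4≡188, 541^8≡3, 541^16≡9, 541^32≡81, 541^64≡571, 541^128≡185 (mod 599).
541^150 = 541^(128+16+4+2) ≡ 408 (mod 599).
Check: 408² = 166464 ≡ 541 (mod 599). The two roots are 191 and 408.

191, 408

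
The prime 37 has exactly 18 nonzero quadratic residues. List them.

1,3,4,7,9,10,11,12,16,21,25,26,27,28,30,33,34,36

Square k = 1,…,18 (k and 37−k give the same square):
1²=1, 2²=4, 3²=9, 4²=16, 5²=25, 6²=36, 7²≡12, 8²≡27, 9²≡7, 10²≡26, 11²≡10, 12²≡33, 13²≡21, 14²≡11, 15²≡3, 16²≡34, 17²≡30, 18²≡28 (mod 37).
So the quadratic residues mod 37 are {1, 3, 4, 7, 9, 10, 11, 12, 16, 21, 25, 26, 27, 28, 30, 33, 34, 36}.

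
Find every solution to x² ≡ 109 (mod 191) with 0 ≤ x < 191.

Since 191 ≡ 3 (mod 4), a square root of 109 is 109^((191+1)/4) = 109^48 mod 191.
Repeated squaring: 109^2≡39, 109^4≡184, 109^8≡49, 109^16≡109, 109^32≡39 (mod 191).
109^48 = 109^(32+16) ≡ 49 (mod 191).
Check: 49² = 2401 ≡ 109 (mod 191). The two roots are 49 and 142.

49, 142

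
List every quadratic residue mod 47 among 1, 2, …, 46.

Square k = 1,…,23 (k and 47−k give the same square):
1²=1, 2²=4, 3²=9, 4²=16, 5²=25, 6²=36, 7²≡2, 8²≡17, 9²≡34, 10²≡6, 11²≡27, 12²≡3, 13²≡28, 14²≡8, 15²≡37, 16²≡21, 17²≡7, 18²≡42, 19²≡32, 20²≡24, 21²≡18, 22²≡14, 23²≡12 (mod 47).
So the quadratic residues mod 47 are {1, 2, 3, 4, 6, 7, 8, 9, 12, 14, 16, 17, 18, 21, 24, 25, 27, 28, 32, 34, 36, 37, 42}.

1,2,3,4,6,7,8,9,12,14,16,17,18,21,24,25,27,28,32,34,36,37,42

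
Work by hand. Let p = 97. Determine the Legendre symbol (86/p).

Pull out 2: since 97 ≡ 1 (mod 8), (2/97) = +1.
Reciprocity: 43 ≡ 3 and 97 ≡ 1 (mod 4), so (43/97) = +(97/43).
Reduce top mod 43: now compute (11/43).
Reciprocity: 11 ≡ 3 and 43 ≡ 3 (mod 4), so (11/43) = −(43/11).
Reduce top mod 11: now compute (10/11).
Pull out 2: since 11 ≡ 3 (mod 8), (2/11) = -1.
Reciprocity: 5 ≡ 1 and 11 ≡ 3 (mod 4), so (5/11) = +(11/5).
Reduce top mod 5: now compute (1/5).
Reached (1/5) = 1. Collecting the sign flips along the way, the symbol is +1.

1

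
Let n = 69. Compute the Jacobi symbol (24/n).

0

Pull out 2^3: since 69 ≡ 5 (mod 8), (2/69) = -1, so (2/69)^3 = -1.
Reciprocity: 3 ≡ 3 and 69 ≡ 1 (mod 4), so (3/69) = +(69/3).
Reduce top mod 3: now compute (0/3).
Top reduces to 0: gcd > 1, so the symbol is 0.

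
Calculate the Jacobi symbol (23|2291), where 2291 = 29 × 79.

Reciprocity: 23 ≡ 3 and 2291 ≡ 3 (mod 4), so (23/2291) = −(2291/23).
Reduce top mod 23: now compute (14/23).
Pull out 2: since 23 ≡ 7 (mod 8), (2/23) = +1.
Reciprocity: 7 ≡ 3 and 23 ≡ 3 (mod 4), so (7/23) = −(23/7).
Reduce top mod 7: now compute (2/7).
Pull out 2: since 7 ≡ 7 (mod 8), (2/7) = +1.
Reached (1/7) = 1. Collecting the sign flips along the way, the symbol is +1.

1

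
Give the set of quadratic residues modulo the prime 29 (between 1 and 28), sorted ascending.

Square k = 1,…,14 (k and 29−k give the same square):
1²=1, 2²=4, 3²=9, 4²=16, 5²=25, 6²≡7, 7²≡20, 8²≡6, 9²≡23, 10²≡13, 11²≡5, 12²≡28, 13²≡24, 14²≡22 (mod 29).
So the quadratic residues mod 29 are {1, 4, 5, 6, 7, 9, 13, 16, 20, 22, 23, 24, 25, 28}.

1, 4, 5, 6, 7, 9, 13, 16, 20, 22, 23, 24, 25, 28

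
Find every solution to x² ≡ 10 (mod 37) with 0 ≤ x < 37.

11, 26

37 ≡ 1 (mod 4), so we find a root by search.
Trying successive values, 11² = 121 ≡ 10 (mod 37). The other root is 37 − 11 = 26.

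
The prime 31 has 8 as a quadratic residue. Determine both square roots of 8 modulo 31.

15, 16

Since 31 ≡ 3 (mod 4), a square root of 8 is 8^((31+1)/4) = 8^8 mod 31.
Repeated squaring: 8^2≡2, 8^4≡4, 8^8≡16 (mod 31).
8^8 = 8^(8) ≡ 16 (mod 31).
Check: 16² = 256 ≡ 8 (mod 31). The two roots are 15 and 16.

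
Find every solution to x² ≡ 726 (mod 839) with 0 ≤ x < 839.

345, 494

Since 839 ≡ 3 (mod 4), a square root of 726 is 726^((839+1)/4) = 726^210 mod 839.
Repeated squaring: 726^2≡184, 726^4≡296, 726^8≡360, 726^16≡394, 726^32≡21, 726^64≡441, 726^128≡672 (mod 839).
726^210 = 726^(128+64+16+2) ≡ 345 (mod 839).
Check: 345² = 119025 ≡ 726 (mod 839). The two roots are 345 and 494.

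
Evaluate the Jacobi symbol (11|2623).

-1

Reciprocity: 11 ≡ 3 and 2623 ≡ 3 (mod 4), so (11/2623) = −(2623/11).
Reduce top mod 11: now compute (5/11).
Reciprocity: 5 ≡ 1 and 11 ≡ 3 (mod 4), so (5/11) = +(11/5).
Reduce top mod 5: now compute (1/5).
Reached (1/5) = 1. Collecting the sign flips along the way, the symbol is -1.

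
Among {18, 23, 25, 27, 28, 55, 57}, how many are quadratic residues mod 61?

3

(18/61) = -1 → non-residue.
(23/61) = -1 → non-residue.
(25/61) = +1 → QR.
(27/61) = +1 → QR.
(28/61) = -1 → non-residue.
(55/61) = -1 → non-residue.
(57/61) = +1 → QR.
Total quadratic residues among the 7: 3.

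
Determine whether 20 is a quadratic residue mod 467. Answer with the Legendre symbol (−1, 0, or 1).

-1

Pull out 2^2: since 467 ≡ 3 (mod 8), (2/467) = -1, so (2/467)^2 = +1.
Reciprocity: 5 ≡ 1 and 467 ≡ 3 (mod 4), so (5/467) = +(467/5).
Reduce top mod 5: now compute (2/5).
Pull out 2: since 5 ≡ 5 (mod 8), (2/5) = -1.
Reached (1/5) = 1. Collecting the sign flips along the way, the symbol is -1.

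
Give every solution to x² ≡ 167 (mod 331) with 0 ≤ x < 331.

Since 331 ≡ 3 (mod 4), a square root of 167 is 167^((331+1)/4) = 167^83 mod 331.
Repeated squaring: 167^2≡85, 167^4≡274, 167^8≡270, 167^16≡80, 167^32≡111, 167^64≡74 (mod 331).
167^83 = 167^(64+16+2+1) ≡ 120 (mod 331).
Check: 120² = 14400 ≡ 167 (mod 331). The two roots are 120 and 211.

120, 211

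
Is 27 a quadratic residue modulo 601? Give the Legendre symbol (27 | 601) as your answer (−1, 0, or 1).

1

Euler's criterion: (27/601) ≡ 27^300 (mod 601).
27^2 ≡ 128 (mod 601)
27^4 ≡ 157 (mod 601)
27^8 ≡ 8 (mod 601)
27^16 ≡ 64 (mod 601)
27^32 ≡ 490 (mod 601)
27^64 ≡ 301 (mod 601)
27^128 ≡ 451 (mod 601)
27^256 ≡ 263 (mod 601)
27^300 = 27^(256+32+8+4) ≡ 1 (mod 601).
Result is 1, so (27/601) = 1.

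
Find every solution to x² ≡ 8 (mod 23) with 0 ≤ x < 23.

10, 13

Since 23 ≡ 3 (mod 4), a square root of 8 is 8^((23+1)/4) = 8^6 mod 23.
Repeated squaring: 8^2≡18, 8^4≡2 (mod 23).
8^6 = 8^(4+2) ≡ 13 (mod 23).
Check: 13² = 169 ≡ 8 (mod 23). The two roots are 10 and 13.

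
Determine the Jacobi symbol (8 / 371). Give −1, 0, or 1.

-1

Pull out 2^3: since 371 ≡ 3 (mod 8), (2/371) = -1, so (2/371)^3 = -1.
Reached (1/371) = 1. Collecting the sign flips along the way, the symbol is -1.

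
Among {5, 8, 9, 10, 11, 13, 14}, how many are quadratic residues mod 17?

3

(5/17) = -1 → non-residue.
(8/17) = +1 → QR.
(9/17) = +1 → QR.
(10/17) = -1 → non-residue.
(11/17) = -1 → non-residue.
(13/17) = +1 → QR.
(14/17) = -1 → non-residue.
Total quadratic residues among the 7: 3.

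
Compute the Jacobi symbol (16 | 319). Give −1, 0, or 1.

1

Pull out 2^4: since 319 ≡ 7 (mod 8), (2/319) = +1, so (2/319)^4 = +1.
Reached (1/319) = 1. Collecting the sign flips along the way, the symbol is +1.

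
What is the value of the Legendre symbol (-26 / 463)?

Euler's criterion: (-26/463) ≡ 437^231 (mod 463).
437^2 ≡ 213 (mod 463)
437^4 ≡ 458 (mod 463)
437^8 ≡ 25 (mod 463)
437^16 ≡ 162 (mod 463)
437^32 ≡ 316 (mod 463)
437^64 ≡ 311 (mod 463)
437^128 ≡ 417 (mod 463)
437^231 = 437^(128+64+32+4+2+1) ≡ 1 (mod 463).
Result is 1, so (-26/463) = 1.

1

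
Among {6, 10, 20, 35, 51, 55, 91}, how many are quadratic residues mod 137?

0

(6/137) = -1 → non-residue.
(10/137) = -1 → non-residue.
(20/137) = -1 → non-residue.
(35/137) = -1 → non-residue.
(51/137) = -1 → non-residue.
(55/137) = -1 → non-residue.
(91/137) = -1 → non-residue.
Total quadratic residues among the 7: 0.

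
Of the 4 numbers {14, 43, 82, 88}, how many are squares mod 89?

1

(14/89) = -1 → non-residue.
(43/89) = -1 → non-residue.
(82/89) = -1 → non-residue.
(88/89) = +1 → QR.
Total quadratic residues among the 4: 1.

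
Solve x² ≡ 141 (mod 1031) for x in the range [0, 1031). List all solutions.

Since 1031 ≡ 3 (mod 4), a square root of 141 is 141^((1031+1)/4) = 141^258 mod 1031.
Repeated squaring: 141^2≡292, 141^4≡722, 141^8≡629, 141^16≡768, 141^32≡92, 141^64≡216, 141^128≡261, 141^256≡75 (mod 1031).
141^258 = 141^(256+2) ≡ 249 (mod 1031).
Check: 249² = 62001 ≡ 141 (mod 1031). The two roots are 249 and 782.

249, 782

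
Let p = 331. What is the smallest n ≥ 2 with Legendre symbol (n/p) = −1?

2

(2/331) = −1, so 2 is the smallest positive non-residue mod 331.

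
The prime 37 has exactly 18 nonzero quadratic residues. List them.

1 3 4 7 9 10 11 12 16 21 25 26 27 28 30 33 34 36

Square k = 1,…,18 (k and 37−k give the same square):
1²=1, 2²=4, 3²=9, 4²=16, 5²=25, 6²=36, 7²≡12, 8²≡27, 9²≡7, 10²≡26, 11²≡10, 12²≡33, 13²≡21, 14²≡11, 15²≡3, 16²≡34, 17²≡30, 18²≡28 (mod 37).
So the quadratic residues mod 37 are {1, 3, 4, 7, 9, 10, 11, 12, 16, 21, 25, 26, 27, 28, 30, 33, 34, 36}.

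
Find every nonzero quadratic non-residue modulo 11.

Square k = 1,…,5 (k and 11−k give the same square):
1²=1, 2²=4, 3²=9, 4²≡5, 5²≡3 (mod 11).
The residues are {1, 3, 4, 5, 9}; the non-residues are the remaining 5 nonzero classes.

2, 6, 7, 8, 10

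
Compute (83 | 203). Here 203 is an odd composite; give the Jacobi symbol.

-1

Reciprocity: 83 ≡ 3 and 203 ≡ 3 (mod 4), so (83/203) = −(203/83).
Reduce top mod 83: now compute (37/83).
Reciprocity: 37 ≡ 1 and 83 ≡ 3 (mod 4), so (37/83) = +(83/37).
Reduce top mod 37: now compute (9/37).
Reciprocity: 9 ≡ 1 and 37 ≡ 1 (mod 4), so (9/37) = +(37/9).
Reduce top mod 9: now compute (1/9).
Reached (1/9) = 1. Collecting the sign flips along the way, the symbol is -1.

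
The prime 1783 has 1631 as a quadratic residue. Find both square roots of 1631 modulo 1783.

Since 1783 ≡ 3 (mod 4), a square root of 1631 is 1631^((1783+1)/4) = 1631^446 mod 1783.
Repeated squaring: 1631^2≡1708, 1631^4≡276, 1631^8≡1290, 1631^16≡561, 1631^32≡913, 1631^64≡908, 1631^128≡718, 1631^256≡237 (mod 1783).
1631^446 = 1631^(256+128+32+16+8+4+2) ≡ 791 (mod 1783).
Check: 791² = 625681 ≡ 1631 (mod 1783). The two roots are 791 and 992.

791, 992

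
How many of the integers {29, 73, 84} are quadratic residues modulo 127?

2

(29/127) = -1 → non-residue.
(73/127) = +1 → QR.
(84/127) = +1 → QR.
Total quadratic residues among the 3: 2.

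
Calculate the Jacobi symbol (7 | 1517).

Reciprocity: 7 ≡ 3 and 1517 ≡ 1 (mod 4), so (7/1517) = +(1517/7).
Reduce top mod 7: now compute (5/7).
Reciprocity: 5 ≡ 1 and 7 ≡ 3 (mod 4), so (5/7) = +(7/5).
Reduce top mod 5: now compute (2/5).
Pull out 2: since 5 ≡ 5 (mod 8), (2/5) = -1.
Reached (1/5) = 1. Collecting the sign flips along the way, the symbol is -1.

-1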